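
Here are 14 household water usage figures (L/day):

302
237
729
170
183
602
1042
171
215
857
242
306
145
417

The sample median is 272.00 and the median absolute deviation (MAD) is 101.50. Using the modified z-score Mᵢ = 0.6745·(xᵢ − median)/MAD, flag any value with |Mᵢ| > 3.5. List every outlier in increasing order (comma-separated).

857, 1042

|Mᵢ| > 3.5 ⇔ |xᵢ − 272.00| > 3.5·101.50/0.6745 = 526.69.
So outliers lie outside [-254.69, 798.69].
857: M = 3.89 → outlier.
1042: M = 5.12 → outlier.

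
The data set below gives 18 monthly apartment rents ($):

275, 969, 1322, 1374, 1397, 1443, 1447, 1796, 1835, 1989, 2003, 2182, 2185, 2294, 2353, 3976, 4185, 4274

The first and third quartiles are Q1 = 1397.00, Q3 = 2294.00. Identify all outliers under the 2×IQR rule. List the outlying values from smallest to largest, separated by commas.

4185, 4274

IQR = Q3 − Q1 = 2294.00 − 1397.00 = 897.00.
Lower fence = Q1 − 2·IQR = 1397.00 − 1794.00 = -397.00.
Upper fence = Q3 + 2·IQR = 2294.00 + 1794.00 = 4088.00.
4185 > 4088.00 → outlier.
4274 > 4088.00 → outlier.
All remaining values lie within [-397.00, 4088.00].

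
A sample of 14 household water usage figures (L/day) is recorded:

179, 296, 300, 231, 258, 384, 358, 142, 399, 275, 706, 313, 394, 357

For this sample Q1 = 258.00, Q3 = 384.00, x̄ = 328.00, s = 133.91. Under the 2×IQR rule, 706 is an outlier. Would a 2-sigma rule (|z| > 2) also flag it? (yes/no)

yes

z = (706 − 328.00) / 133.91 = 2.82.
|z| = 2.82 > 2.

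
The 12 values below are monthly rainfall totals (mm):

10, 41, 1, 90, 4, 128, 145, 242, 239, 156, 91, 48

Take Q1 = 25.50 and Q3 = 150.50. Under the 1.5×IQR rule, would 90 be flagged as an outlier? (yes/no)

no

IQR = Q3 − Q1 = 150.50 − 25.50 = 125.00.
Lower fence = Q1 − 1.5·IQR = 25.50 − 187.50 = -162.00.
Upper fence = Q3 + 1.5·IQR = 150.50 + 187.50 = 338.00.
90 lies within [-162.00, 338.00].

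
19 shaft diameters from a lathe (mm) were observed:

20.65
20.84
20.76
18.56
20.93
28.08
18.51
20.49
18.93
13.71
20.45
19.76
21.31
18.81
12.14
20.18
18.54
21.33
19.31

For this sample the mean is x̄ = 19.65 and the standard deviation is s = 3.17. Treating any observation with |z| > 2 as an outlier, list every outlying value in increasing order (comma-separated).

12.14, 28.08

Cutoffs at x̄ ± 2s: 19.65 ± 2·3.17 = [13.31, 25.99].
12.14: z = -2.37, |z| > 2 → outlier.
28.08: z = 2.66, |z| > 2 → outlier.
Every other value lies within [13.31, 25.99].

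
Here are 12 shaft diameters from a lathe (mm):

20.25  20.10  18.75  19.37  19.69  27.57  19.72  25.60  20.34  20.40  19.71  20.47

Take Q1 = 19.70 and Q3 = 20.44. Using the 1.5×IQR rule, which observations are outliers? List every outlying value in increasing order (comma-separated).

25.60, 27.57

IQR = Q3 − Q1 = 20.44 − 19.70 = 0.74.
Lower fence = Q1 − 1.5·IQR = 19.70 − 1.11 = 18.59.
Upper fence = Q3 + 1.5·IQR = 20.44 + 1.11 = 21.55.
25.60 > 21.55 → outlier.
27.57 > 21.55 → outlier.
All remaining values lie within [18.59, 21.55].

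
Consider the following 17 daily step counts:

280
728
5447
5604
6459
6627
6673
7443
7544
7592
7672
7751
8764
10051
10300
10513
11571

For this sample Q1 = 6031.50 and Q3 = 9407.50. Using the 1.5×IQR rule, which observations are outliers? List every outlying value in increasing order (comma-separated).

IQR = Q3 − Q1 = 9407.50 − 6031.50 = 3376.00.
Lower fence = Q1 − 1.5·IQR = 6031.50 − 5064.00 = 967.50.
Upper fence = Q3 + 1.5·IQR = 9407.50 + 5064.00 = 14471.50.
280 < 967.50 → outlier.
728 < 967.50 → outlier.
All remaining values lie within [967.50, 14471.50].

280, 728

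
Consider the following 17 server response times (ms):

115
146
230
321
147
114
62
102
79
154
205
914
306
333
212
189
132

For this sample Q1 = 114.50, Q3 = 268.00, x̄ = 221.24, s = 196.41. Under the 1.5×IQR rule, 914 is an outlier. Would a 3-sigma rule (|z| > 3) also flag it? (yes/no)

z = (914 − 221.24) / 196.41 = 3.53.
|z| = 3.53 > 3.

yes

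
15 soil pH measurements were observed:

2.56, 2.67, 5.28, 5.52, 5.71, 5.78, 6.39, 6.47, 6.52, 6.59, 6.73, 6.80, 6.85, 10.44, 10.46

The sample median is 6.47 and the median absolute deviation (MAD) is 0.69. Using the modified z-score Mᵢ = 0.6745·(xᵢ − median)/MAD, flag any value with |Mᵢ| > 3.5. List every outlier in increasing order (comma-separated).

|Mᵢ| > 3.5 ⇔ |xᵢ − 6.47| > 3.5·0.69/0.6745 = 3.58.
So outliers lie outside [2.89, 10.05].
2.56: M = -3.82 → outlier.
2.67: M = -3.71 → outlier.
10.44: M = 3.88 → outlier.
10.46: M = 3.90 → outlier.

2.56, 2.67, 10.44, 10.46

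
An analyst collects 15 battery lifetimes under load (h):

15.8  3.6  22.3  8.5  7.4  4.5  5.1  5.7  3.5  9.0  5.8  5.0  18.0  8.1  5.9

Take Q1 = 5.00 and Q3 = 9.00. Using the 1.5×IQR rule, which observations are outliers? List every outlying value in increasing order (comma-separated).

IQR = Q3 − Q1 = 9.00 − 5.00 = 4.00.
Lower fence = Q1 − 1.5·IQR = 5.00 − 6.00 = -1.00.
Upper fence = Q3 + 1.5·IQR = 9.00 + 6.00 = 15.00.
15.8 > 15.00 → outlier.
18.0 > 15.00 → outlier.
22.3 > 15.00 → outlier.
All remaining values lie within [-1.00, 15.00].

15.8, 18.0, 22.3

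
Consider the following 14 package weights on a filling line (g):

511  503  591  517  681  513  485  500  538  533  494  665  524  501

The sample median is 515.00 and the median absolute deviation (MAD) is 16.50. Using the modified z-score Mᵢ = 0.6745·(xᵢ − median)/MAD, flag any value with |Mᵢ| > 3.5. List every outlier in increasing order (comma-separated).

665, 681

|Mᵢ| > 3.5 ⇔ |xᵢ − 515.00| > 3.5·16.50/0.6745 = 85.62.
So outliers lie outside [429.38, 600.62].
665: M = 6.13 → outlier.
681: M = 6.79 → outlier.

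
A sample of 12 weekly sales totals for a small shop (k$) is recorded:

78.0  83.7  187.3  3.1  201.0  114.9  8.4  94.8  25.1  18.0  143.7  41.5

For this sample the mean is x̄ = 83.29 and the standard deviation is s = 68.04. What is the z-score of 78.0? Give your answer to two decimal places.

z = (78.0 − 83.29) / 68.04 = -0.08.

-0.08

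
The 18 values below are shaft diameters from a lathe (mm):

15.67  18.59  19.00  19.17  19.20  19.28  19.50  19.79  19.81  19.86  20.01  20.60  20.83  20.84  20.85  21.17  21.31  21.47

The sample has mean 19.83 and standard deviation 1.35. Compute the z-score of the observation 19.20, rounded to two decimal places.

z = (19.20 − 19.83) / 1.35 = -0.47.

-0.47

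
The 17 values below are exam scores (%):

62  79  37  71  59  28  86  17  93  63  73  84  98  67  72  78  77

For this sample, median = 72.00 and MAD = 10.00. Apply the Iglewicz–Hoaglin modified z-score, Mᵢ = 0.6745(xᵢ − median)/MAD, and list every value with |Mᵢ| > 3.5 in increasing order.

17

|Mᵢ| > 3.5 ⇔ |xᵢ − 72.00| > 3.5·10.00/0.6745 = 51.89.
So outliers lie outside [20.11, 123.89].
17: M = -3.71 → outlier.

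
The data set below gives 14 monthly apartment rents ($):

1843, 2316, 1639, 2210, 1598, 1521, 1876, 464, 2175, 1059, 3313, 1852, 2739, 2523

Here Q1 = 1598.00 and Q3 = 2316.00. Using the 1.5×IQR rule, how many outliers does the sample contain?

IQR = 718.00; fences at 1598.00 − 1077.00 = 521.00 and 2316.00 + 1077.00 = 3393.00.
Outside the cutoffs: 464.

1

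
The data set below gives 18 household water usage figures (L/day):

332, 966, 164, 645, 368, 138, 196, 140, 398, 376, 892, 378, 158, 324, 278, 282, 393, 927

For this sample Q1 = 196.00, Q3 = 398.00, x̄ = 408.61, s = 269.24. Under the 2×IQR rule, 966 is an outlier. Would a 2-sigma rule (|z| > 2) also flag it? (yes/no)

yes

z = (966 − 408.61) / 269.24 = 2.07.
|z| = 2.07 > 2.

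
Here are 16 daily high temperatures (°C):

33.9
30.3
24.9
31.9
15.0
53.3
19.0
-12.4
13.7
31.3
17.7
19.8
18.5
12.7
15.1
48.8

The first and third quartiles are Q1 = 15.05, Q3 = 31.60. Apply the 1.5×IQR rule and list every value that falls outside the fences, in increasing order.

-12.4

IQR = Q3 − Q1 = 31.60 − 15.05 = 16.55.
Lower fence = Q1 − 1.5·IQR = 15.05 − 24.825 = -9.775.
Upper fence = Q3 + 1.5·IQR = 31.60 + 24.825 = 56.425.
-12.4 < -9.775 → outlier.
All remaining values lie within [-9.775, 56.425].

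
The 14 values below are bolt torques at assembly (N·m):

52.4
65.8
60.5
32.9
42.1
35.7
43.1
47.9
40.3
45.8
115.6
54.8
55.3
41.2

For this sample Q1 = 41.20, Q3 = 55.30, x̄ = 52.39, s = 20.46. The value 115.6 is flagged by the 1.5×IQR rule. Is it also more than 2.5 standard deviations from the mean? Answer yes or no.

z = (115.6 − 52.39) / 20.46 = 3.09.
|z| = 3.09 > 2.5.

yes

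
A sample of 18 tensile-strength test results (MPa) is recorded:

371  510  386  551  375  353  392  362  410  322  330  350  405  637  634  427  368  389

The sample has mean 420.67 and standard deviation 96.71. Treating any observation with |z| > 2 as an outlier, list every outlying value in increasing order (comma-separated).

Cutoffs at x̄ ± 2s: 420.67 ± 2·96.71 = [227.25, 614.09].
634: z = 2.21, |z| > 2 → outlier.
637: z = 2.24, |z| > 2 → outlier.
Every other value lies within [227.25, 614.09].

634, 637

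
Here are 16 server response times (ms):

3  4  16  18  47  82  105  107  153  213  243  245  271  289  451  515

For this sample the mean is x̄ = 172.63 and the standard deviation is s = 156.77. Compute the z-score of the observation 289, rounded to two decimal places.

z = (289 − 172.63) / 156.77 = 0.74.

0.74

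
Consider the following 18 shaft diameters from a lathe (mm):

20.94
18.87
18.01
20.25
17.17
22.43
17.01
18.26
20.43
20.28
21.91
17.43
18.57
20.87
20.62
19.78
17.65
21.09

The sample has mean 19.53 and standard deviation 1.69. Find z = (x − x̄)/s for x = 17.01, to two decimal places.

-1.49

z = (17.01 − 19.53) / 1.69 = -1.49.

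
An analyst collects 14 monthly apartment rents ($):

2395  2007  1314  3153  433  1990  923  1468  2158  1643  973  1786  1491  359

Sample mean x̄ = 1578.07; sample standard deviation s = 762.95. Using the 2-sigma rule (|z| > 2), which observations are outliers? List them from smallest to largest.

Cutoffs at x̄ ± 2s: 1578.07 ± 2·762.95 = [52.17, 3103.97].
3153: z = 2.06, |z| > 2 → outlier.
Every other value lies within [52.17, 3103.97].

3153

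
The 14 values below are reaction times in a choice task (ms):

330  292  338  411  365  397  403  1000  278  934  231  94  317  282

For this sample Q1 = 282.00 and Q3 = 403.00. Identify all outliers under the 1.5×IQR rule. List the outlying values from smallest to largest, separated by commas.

94, 934, 1000

IQR = Q3 − Q1 = 403.00 − 282.00 = 121.00.
Lower fence = Q1 − 1.5·IQR = 282.00 − 181.50 = 100.50.
Upper fence = Q3 + 1.5·IQR = 403.00 + 181.50 = 584.50.
94 < 100.50 → outlier.
934 > 584.50 → outlier.
1000 > 584.50 → outlier.
All remaining values lie within [100.50, 584.50].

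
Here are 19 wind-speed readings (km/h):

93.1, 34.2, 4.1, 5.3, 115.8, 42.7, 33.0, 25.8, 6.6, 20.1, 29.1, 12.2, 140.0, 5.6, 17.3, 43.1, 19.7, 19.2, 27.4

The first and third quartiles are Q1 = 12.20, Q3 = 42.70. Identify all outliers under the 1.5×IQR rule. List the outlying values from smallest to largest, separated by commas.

IQR = Q3 − Q1 = 42.70 − 12.20 = 30.50.
Lower fence = Q1 − 1.5·IQR = 12.20 − 45.75 = -33.55.
Upper fence = Q3 + 1.5·IQR = 42.70 + 45.75 = 88.45.
93.1 > 88.45 → outlier.
115.8 > 88.45 → outlier.
140.0 > 88.45 → outlier.
All remaining values lie within [-33.55, 88.45].

93.1, 115.8, 140.0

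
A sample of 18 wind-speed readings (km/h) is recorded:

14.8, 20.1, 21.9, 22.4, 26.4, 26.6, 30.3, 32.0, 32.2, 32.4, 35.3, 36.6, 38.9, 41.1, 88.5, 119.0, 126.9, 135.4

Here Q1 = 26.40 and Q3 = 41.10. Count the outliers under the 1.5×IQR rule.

4

IQR = 14.70; fences at 26.40 − 22.05 = 4.35 and 41.10 + 22.05 = 63.15.
Outside the cutoffs: 88.5, 119.0, 126.9, 135.4.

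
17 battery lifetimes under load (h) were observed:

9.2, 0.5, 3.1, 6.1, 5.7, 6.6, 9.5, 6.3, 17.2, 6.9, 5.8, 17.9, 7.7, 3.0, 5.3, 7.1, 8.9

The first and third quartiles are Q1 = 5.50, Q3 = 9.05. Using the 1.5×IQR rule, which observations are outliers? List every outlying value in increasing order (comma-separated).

IQR = Q3 − Q1 = 9.05 − 5.50 = 3.55.
Lower fence = Q1 − 1.5·IQR = 5.50 − 5.325 = 0.175.
Upper fence = Q3 + 1.5·IQR = 9.05 + 5.325 = 14.375.
17.2 > 14.375 → outlier.
17.9 > 14.375 → outlier.
All remaining values lie within [0.175, 14.375].

17.2, 17.9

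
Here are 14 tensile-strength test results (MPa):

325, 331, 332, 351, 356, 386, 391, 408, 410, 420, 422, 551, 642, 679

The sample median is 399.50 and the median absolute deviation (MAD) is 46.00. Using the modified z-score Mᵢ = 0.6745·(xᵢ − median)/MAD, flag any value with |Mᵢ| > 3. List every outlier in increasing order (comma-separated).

|Mᵢ| > 3 ⇔ |xᵢ − 399.50| > 3·46.00/0.6745 = 204.60.
So outliers lie outside [194.90, 604.10].
642: M = 3.56 → outlier.
679: M = 4.10 → outlier.

642, 679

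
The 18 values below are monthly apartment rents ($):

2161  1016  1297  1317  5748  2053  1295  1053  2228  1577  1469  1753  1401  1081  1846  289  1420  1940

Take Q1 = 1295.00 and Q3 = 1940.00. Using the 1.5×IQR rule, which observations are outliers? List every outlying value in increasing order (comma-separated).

IQR = Q3 − Q1 = 1940.00 − 1295.00 = 645.00.
Lower fence = Q1 − 1.5·IQR = 1295.00 − 967.50 = 327.50.
Upper fence = Q3 + 1.5·IQR = 1940.00 + 967.50 = 2907.50.
289 < 327.50 → outlier.
5748 > 2907.50 → outlier.
All remaining values lie within [327.50, 2907.50].

289, 5748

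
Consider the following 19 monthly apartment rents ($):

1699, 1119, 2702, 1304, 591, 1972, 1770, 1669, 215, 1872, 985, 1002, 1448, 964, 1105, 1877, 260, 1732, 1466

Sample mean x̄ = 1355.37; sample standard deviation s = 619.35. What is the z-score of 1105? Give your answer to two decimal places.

-0.40

z = (1105 − 1355.37) / 619.35 = -0.40.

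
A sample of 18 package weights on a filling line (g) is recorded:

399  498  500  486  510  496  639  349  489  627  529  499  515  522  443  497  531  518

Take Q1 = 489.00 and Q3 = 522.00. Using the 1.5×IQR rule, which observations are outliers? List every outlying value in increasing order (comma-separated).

IQR = Q3 − Q1 = 522.00 − 489.00 = 33.00.
Lower fence = Q1 − 1.5·IQR = 489.00 − 49.50 = 439.50.
Upper fence = Q3 + 1.5·IQR = 522.00 + 49.50 = 571.50.
349 < 439.50 → outlier.
399 < 439.50 → outlier.
627 > 571.50 → outlier.
639 > 571.50 → outlier.
All remaining values lie within [439.50, 571.50].

349, 399, 627, 639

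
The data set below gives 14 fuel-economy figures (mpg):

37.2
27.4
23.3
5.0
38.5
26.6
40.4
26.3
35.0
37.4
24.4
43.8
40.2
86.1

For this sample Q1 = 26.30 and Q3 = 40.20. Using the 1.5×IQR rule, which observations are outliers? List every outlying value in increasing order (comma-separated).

IQR = Q3 − Q1 = 40.20 − 26.30 = 13.90.
Lower fence = Q1 − 1.5·IQR = 26.30 − 20.85 = 5.45.
Upper fence = Q3 + 1.5·IQR = 40.20 + 20.85 = 61.05.
5.0 < 5.45 → outlier.
86.1 > 61.05 → outlier.
All remaining values lie within [5.45, 61.05].

5.0, 86.1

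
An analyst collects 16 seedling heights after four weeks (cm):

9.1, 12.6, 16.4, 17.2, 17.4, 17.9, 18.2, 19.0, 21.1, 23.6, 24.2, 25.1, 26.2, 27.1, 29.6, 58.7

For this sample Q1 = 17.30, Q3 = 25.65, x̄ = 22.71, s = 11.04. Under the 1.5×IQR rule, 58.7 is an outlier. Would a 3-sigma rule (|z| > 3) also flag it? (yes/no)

yes

z = (58.7 − 22.71) / 11.04 = 3.26.
|z| = 3.26 > 3.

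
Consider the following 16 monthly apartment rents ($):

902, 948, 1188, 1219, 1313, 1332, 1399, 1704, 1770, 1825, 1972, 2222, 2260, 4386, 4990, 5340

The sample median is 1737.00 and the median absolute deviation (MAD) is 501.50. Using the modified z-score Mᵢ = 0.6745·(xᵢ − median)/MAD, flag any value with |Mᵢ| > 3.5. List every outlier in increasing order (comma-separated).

4386, 4990, 5340

|Mᵢ| > 3.5 ⇔ |xᵢ − 1737.00| > 3.5·501.50/0.6745 = 2602.30.
So outliers lie outside [-865.30, 4339.30].
4386: M = 3.56 → outlier.
4990: M = 4.38 → outlier.
5340: M = 4.85 → outlier.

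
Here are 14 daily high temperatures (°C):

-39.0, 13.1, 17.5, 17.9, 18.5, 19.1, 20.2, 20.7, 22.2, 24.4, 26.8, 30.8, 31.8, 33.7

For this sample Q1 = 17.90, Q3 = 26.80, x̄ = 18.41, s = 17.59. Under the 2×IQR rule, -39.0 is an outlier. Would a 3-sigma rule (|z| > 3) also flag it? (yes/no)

z = (-39.0 − 18.41) / 17.59 = -3.26.
|z| = 3.26 > 3.

yes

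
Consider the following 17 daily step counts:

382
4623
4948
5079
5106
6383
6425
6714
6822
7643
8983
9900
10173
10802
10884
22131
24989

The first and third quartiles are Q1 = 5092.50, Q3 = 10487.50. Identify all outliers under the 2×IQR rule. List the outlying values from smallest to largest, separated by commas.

22131, 24989

IQR = Q3 − Q1 = 10487.50 − 5092.50 = 5395.00.
Lower fence = Q1 − 2·IQR = 5092.50 − 10790.00 = -5697.50.
Upper fence = Q3 + 2·IQR = 10487.50 + 10790.00 = 21277.50.
22131 > 21277.50 → outlier.
24989 > 21277.50 → outlier.
All remaining values lie within [-5697.50, 21277.50].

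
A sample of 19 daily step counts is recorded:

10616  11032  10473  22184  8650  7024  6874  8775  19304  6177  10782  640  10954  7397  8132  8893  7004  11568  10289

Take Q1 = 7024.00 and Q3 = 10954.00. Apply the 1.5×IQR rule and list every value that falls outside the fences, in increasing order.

640, 19304, 22184

IQR = Q3 − Q1 = 10954.00 − 7024.00 = 3930.00.
Lower fence = Q1 − 1.5·IQR = 7024.00 − 5895.00 = 1129.00.
Upper fence = Q3 + 1.5·IQR = 10954.00 + 5895.00 = 16849.00.
640 < 1129.00 → outlier.
19304 > 16849.00 → outlier.
22184 > 16849.00 → outlier.
All remaining values lie within [1129.00, 16849.00].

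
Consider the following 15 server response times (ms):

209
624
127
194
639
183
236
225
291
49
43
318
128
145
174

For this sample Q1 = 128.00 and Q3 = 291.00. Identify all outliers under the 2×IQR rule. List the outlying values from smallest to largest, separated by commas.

624, 639

IQR = Q3 − Q1 = 291.00 − 128.00 = 163.00.
Lower fence = Q1 − 2·IQR = 128.00 − 326.00 = -198.00.
Upper fence = Q3 + 2·IQR = 291.00 + 326.00 = 617.00.
624 > 617.00 → outlier.
639 > 617.00 → outlier.
All remaining values lie within [-198.00, 617.00].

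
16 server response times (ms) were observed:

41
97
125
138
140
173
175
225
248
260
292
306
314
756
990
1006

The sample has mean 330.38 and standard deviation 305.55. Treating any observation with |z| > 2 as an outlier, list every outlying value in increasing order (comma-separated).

Cutoffs at x̄ ± 2s: 330.38 ± 2·305.55 = [-280.72, 941.48].
990: z = 2.16, |z| > 2 → outlier.
1006: z = 2.21, |z| > 2 → outlier.
Every other value lies within [-280.72, 941.48].

990, 1006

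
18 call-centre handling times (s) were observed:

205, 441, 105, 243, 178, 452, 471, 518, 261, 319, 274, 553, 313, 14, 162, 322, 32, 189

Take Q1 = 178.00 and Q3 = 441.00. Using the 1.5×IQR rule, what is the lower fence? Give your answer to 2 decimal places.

IQR = Q3 − Q1 = 441.00 − 178.00 = 263.00.
Lower fence = Q1 − 1.5·IQR = 178.00 − 394.50 = -216.50.
Upper fence = Q3 + 1.5·IQR = 441.00 + 394.50 = 835.50.

-216.50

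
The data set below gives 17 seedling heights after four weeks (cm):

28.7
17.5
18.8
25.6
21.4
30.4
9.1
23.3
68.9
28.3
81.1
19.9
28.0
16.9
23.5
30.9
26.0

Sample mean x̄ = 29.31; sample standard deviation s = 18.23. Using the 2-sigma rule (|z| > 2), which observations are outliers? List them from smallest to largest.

Cutoffs at x̄ ± 2s: 29.31 ± 2·18.23 = [-7.15, 65.77].
68.9: z = 2.17, |z| > 2 → outlier.
81.1: z = 2.84, |z| > 2 → outlier.
Every other value lies within [-7.15, 65.77].

68.9, 81.1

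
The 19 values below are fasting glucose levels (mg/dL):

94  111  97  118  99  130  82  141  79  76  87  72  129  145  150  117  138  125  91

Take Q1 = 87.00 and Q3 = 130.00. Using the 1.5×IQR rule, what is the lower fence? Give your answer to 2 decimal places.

IQR = Q3 − Q1 = 130.00 − 87.00 = 43.00.
Lower fence = Q1 − 1.5·IQR = 87.00 − 64.50 = 22.50.
Upper fence = Q3 + 1.5·IQR = 130.00 + 64.50 = 194.50.

22.50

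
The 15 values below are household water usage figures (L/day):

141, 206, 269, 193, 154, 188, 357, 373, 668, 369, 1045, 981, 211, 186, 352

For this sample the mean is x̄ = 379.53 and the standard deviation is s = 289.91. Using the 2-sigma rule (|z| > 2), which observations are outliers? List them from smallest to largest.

Cutoffs at x̄ ± 2s: 379.53 ± 2·289.91 = [-200.29, 959.35].
981: z = 2.07, |z| > 2 → outlier.
1045: z = 2.30, |z| > 2 → outlier.
Every other value lies within [-200.29, 959.35].

981, 1045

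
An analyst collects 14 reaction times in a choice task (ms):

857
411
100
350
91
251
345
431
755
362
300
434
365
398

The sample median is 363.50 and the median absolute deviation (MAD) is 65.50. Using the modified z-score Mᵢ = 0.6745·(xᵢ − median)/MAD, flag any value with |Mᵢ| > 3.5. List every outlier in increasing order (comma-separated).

|Mᵢ| > 3.5 ⇔ |xᵢ − 363.50| > 3.5·65.50/0.6745 = 339.88.
So outliers lie outside [23.62, 703.38].
755: M = 4.03 → outlier.
857: M = 5.08 → outlier.

755, 857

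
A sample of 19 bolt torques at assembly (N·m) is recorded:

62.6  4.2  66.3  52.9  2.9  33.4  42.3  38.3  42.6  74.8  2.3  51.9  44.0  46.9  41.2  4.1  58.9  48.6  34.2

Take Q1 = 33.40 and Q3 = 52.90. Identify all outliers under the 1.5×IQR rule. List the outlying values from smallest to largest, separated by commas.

IQR = Q3 − Q1 = 52.90 − 33.40 = 19.50.
Lower fence = Q1 − 1.5·IQR = 33.40 − 29.25 = 4.15.
Upper fence = Q3 + 1.5·IQR = 52.90 + 29.25 = 82.15.
2.3 < 4.15 → outlier.
2.9 < 4.15 → outlier.
4.1 < 4.15 → outlier.
All remaining values lie within [4.15, 82.15].

2.3, 2.9, 4.1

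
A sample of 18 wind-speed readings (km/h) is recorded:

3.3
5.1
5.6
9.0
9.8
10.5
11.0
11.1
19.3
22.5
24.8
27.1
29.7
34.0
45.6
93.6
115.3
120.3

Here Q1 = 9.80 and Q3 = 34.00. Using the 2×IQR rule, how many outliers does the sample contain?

3

IQR = 24.20; fences at 9.80 − 48.40 = -38.60 and 34.00 + 48.40 = 82.40.
Outside the cutoffs: 93.6, 115.3, 120.3.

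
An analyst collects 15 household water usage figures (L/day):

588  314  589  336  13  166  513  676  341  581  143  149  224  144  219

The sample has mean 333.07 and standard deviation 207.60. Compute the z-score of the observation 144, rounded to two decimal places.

z = (144 − 333.07) / 207.60 = -0.91.

-0.91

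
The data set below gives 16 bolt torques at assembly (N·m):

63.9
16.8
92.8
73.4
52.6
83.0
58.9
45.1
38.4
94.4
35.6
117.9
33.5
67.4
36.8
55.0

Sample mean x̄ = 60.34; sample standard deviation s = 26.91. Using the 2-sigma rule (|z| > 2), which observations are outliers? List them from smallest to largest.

117.9

Cutoffs at x̄ ± 2s: 60.34 ± 2·26.91 = [6.52, 114.16].
117.9: z = 2.14, |z| > 2 → outlier.
Every other value lies within [6.52, 114.16].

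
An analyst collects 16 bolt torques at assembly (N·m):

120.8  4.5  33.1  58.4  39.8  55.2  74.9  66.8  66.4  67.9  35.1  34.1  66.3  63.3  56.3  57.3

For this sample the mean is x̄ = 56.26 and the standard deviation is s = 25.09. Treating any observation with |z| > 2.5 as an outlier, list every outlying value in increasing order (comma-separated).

Cutoffs at x̄ ± 2.5s: 56.26 ± 2.5·25.09 = [-6.465, 118.985].
120.8: z = 2.57, |z| > 2.5 → outlier.
Every other value lies within [-6.465, 118.985].

120.8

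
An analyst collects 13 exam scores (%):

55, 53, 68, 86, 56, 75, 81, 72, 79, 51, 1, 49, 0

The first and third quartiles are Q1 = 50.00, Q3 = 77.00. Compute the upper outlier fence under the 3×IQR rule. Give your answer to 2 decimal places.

IQR = Q3 − Q1 = 77.00 − 50.00 = 27.00.
Lower fence = Q1 − 3·IQR = 50.00 − 81.00 = -31.00.
Upper fence = Q3 + 3·IQR = 77.00 + 81.00 = 158.00.

158.00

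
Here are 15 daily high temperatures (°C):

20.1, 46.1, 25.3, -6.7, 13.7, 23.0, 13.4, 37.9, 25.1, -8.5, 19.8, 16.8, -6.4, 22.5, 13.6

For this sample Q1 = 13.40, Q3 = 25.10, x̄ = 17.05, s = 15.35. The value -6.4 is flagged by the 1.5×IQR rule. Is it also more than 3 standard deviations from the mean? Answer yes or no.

z = (-6.4 − 17.05) / 15.35 = -1.53.
|z| = 1.53 ≤ 3.

no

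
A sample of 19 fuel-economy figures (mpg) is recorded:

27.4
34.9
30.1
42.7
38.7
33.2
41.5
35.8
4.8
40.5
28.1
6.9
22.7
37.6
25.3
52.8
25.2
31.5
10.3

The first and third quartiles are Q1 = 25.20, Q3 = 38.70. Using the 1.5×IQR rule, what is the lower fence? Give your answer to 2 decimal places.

4.95

IQR = Q3 − Q1 = 38.70 − 25.20 = 13.50.
Lower fence = Q1 − 1.5·IQR = 25.20 − 20.25 = 4.95.
Upper fence = Q3 + 1.5·IQR = 38.70 + 20.25 = 58.95.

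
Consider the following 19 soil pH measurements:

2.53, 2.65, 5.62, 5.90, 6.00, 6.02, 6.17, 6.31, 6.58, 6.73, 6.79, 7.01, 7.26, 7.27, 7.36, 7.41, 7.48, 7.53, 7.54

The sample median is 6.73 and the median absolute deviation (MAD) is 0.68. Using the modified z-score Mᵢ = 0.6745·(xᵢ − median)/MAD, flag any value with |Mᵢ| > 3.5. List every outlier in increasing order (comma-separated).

|Mᵢ| > 3.5 ⇔ |xᵢ − 6.73| > 3.5·0.68/0.6745 = 3.53.
So outliers lie outside [3.20, 10.26].
2.53: M = -4.17 → outlier.
2.65: M = -4.05 → outlier.

2.53, 2.65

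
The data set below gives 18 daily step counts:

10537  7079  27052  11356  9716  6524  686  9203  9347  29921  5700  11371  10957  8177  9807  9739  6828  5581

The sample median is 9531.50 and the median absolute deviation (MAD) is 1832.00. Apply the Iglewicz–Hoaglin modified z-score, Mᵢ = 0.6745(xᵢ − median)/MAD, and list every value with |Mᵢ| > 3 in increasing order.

686, 27052, 29921

|Mᵢ| > 3 ⇔ |xᵢ − 9531.50| > 3·1832.00/0.6745 = 8148.26.
So outliers lie outside [1383.24, 17679.76].
686: M = -3.26 → outlier.
27052: M = 6.45 → outlier.
29921: M = 7.51 → outlier.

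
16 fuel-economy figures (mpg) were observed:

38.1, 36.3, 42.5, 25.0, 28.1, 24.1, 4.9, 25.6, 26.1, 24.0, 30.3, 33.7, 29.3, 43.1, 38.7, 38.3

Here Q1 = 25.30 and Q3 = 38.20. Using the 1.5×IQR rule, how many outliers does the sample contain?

IQR = 12.90; fences at 25.30 − 19.35 = 5.95 and 38.20 + 19.35 = 57.55.
Outside the cutoffs: 4.9.

1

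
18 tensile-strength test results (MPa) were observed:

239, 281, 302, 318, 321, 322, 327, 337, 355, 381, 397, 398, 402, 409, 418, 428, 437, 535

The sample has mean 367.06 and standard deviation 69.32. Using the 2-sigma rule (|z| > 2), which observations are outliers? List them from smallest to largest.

Cutoffs at x̄ ± 2s: 367.06 ± 2·69.32 = [228.42, 505.70].
535: z = 2.42, |z| > 2 → outlier.
Every other value lies within [228.42, 505.70].

535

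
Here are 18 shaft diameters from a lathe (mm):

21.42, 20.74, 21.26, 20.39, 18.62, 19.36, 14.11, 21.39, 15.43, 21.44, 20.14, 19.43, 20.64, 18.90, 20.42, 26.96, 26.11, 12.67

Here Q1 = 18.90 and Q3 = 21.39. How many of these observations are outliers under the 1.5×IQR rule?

4

IQR = 2.49; fences at 18.90 − 3.735 = 15.165 and 21.39 + 3.735 = 25.125.
Outside the cutoffs: 12.67, 14.11, 26.11, 26.96.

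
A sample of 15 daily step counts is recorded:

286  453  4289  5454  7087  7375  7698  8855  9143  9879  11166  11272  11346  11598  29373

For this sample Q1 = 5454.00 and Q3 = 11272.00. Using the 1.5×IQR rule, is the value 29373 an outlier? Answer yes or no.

IQR = Q3 − Q1 = 11272.00 − 5454.00 = 5818.00.
Lower fence = Q1 − 1.5·IQR = 5454.00 − 8727.00 = -3273.00.
Upper fence = Q3 + 1.5·IQR = 11272.00 + 8727.00 = 19999.00.
29373 lies above the upper fence.

yes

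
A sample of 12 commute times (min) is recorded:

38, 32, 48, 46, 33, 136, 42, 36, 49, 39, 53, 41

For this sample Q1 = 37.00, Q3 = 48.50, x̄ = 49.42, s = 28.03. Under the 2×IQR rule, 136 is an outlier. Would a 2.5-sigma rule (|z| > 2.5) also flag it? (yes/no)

z = (136 − 49.42) / 28.03 = 3.09.
|z| = 3.09 > 2.5.

yes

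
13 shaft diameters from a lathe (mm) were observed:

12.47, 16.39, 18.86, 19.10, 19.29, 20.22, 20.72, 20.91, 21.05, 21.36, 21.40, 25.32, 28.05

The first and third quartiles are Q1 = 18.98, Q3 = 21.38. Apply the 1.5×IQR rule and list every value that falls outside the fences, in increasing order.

IQR = Q3 − Q1 = 21.38 − 18.98 = 2.40.
Lower fence = Q1 − 1.5·IQR = 18.98 − 3.60 = 15.38.
Upper fence = Q3 + 1.5·IQR = 21.38 + 3.60 = 24.98.
12.47 < 15.38 → outlier.
25.32 > 24.98 → outlier.
28.05 > 24.98 → outlier.
All remaining values lie within [15.38, 24.98].

12.47, 25.32, 28.05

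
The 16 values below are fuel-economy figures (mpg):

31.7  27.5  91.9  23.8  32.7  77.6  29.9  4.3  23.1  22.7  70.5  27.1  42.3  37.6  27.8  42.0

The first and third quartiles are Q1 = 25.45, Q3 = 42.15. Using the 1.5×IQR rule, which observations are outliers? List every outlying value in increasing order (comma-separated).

70.5, 77.6, 91.9

IQR = Q3 − Q1 = 42.15 − 25.45 = 16.70.
Lower fence = Q1 − 1.5·IQR = 25.45 − 25.05 = 0.40.
Upper fence = Q3 + 1.5·IQR = 42.15 + 25.05 = 67.20.
70.5 > 67.20 → outlier.
77.6 > 67.20 → outlier.
91.9 > 67.20 → outlier.
All remaining values lie within [0.40, 67.20].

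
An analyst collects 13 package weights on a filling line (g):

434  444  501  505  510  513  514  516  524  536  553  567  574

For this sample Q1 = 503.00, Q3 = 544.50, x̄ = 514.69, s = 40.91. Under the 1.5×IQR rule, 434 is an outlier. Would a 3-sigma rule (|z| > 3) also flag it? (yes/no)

z = (434 − 514.69) / 40.91 = -1.97.
|z| = 1.97 ≤ 3.

no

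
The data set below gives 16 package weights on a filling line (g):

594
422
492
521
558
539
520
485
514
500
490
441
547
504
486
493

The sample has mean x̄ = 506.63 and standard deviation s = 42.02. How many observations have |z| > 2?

Cutoffs: x̄ ± 2s = [422.59, 590.67].
Outside the cutoffs: 422, 594.

2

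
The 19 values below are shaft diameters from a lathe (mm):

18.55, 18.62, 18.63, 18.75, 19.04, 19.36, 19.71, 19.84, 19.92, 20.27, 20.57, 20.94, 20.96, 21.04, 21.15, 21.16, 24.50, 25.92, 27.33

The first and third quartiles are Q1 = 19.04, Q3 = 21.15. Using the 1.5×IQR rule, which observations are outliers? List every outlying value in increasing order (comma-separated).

24.50, 25.92, 27.33

IQR = Q3 − Q1 = 21.15 − 19.04 = 2.11.
Lower fence = Q1 − 1.5·IQR = 19.04 − 3.165 = 15.875.
Upper fence = Q3 + 1.5·IQR = 21.15 + 3.165 = 24.315.
24.50 > 24.315 → outlier.
25.92 > 24.315 → outlier.
27.33 > 24.315 → outlier.
All remaining values lie within [15.875, 24.315].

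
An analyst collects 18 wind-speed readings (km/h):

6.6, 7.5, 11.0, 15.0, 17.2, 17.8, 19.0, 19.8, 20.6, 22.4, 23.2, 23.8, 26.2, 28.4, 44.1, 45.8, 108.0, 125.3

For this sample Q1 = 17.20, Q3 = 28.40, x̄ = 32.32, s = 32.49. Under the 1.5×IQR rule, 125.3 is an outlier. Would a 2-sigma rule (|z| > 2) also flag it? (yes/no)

z = (125.3 − 32.32) / 32.49 = 2.86.
|z| = 2.86 > 2.

yes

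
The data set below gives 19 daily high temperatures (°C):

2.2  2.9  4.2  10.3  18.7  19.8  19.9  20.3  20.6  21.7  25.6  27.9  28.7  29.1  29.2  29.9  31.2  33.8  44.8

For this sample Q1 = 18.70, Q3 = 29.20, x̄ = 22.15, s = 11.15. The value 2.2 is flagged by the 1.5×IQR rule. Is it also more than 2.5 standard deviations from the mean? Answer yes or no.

no

z = (2.2 − 22.15) / 11.15 = -1.79.
|z| = 1.79 ≤ 2.5.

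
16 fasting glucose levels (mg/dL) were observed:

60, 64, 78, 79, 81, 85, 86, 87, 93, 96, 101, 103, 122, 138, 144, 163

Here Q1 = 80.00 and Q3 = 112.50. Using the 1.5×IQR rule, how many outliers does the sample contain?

IQR = 32.50; fences at 80.00 − 48.75 = 31.25 and 112.50 + 48.75 = 161.25.
Outside the cutoffs: 163.

1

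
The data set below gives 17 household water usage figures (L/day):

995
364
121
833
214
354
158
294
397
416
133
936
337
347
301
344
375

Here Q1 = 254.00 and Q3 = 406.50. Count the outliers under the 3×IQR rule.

IQR = 152.50; fences at 254.00 − 457.50 = -203.50 and 406.50 + 457.50 = 864.00.
Outside the cutoffs: 936, 995.

2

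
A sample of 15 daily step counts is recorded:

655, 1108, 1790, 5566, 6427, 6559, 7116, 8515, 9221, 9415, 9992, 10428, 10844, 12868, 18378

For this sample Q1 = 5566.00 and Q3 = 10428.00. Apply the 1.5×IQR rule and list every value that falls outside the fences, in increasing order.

18378

IQR = Q3 − Q1 = 10428.00 − 5566.00 = 4862.00.
Lower fence = Q1 − 1.5·IQR = 5566.00 − 7293.00 = -1727.00.
Upper fence = Q3 + 1.5·IQR = 10428.00 + 7293.00 = 17721.00.
18378 > 17721.00 → outlier.
All remaining values lie within [-1727.00, 17721.00].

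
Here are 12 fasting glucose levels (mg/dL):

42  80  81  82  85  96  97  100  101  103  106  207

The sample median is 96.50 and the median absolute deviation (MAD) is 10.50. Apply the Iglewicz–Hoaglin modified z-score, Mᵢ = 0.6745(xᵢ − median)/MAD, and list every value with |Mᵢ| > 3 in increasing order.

|Mᵢ| > 3 ⇔ |xᵢ − 96.50| > 3·10.50/0.6745 = 46.70.
So outliers lie outside [49.80, 143.20].
42: M = -3.50 → outlier.
207: M = 7.10 → outlier.

42, 207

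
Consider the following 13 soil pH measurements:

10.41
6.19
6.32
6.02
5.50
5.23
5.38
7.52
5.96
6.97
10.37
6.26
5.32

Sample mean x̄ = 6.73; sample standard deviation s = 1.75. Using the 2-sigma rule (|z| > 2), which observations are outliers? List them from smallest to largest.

10.37, 10.41

Cutoffs at x̄ ± 2s: 6.73 ± 2·1.75 = [3.23, 10.23].
10.37: z = 2.08, |z| > 2 → outlier.
10.41: z = 2.10, |z| > 2 → outlier.
Every other value lies within [3.23, 10.23].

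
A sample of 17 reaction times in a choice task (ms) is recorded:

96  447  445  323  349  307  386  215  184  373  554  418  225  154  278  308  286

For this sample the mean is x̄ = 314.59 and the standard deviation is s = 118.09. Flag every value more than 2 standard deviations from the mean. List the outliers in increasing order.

Cutoffs at x̄ ± 2s: 314.59 ± 2·118.09 = [78.41, 550.77].
554: z = 2.03, |z| > 2 → outlier.
Every other value lies within [78.41, 550.77].

554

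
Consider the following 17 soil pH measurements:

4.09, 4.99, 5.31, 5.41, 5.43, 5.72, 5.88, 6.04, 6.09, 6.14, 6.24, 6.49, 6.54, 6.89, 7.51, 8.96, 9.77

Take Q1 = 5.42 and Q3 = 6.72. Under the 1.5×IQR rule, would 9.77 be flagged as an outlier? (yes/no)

IQR = Q3 − Q1 = 6.72 − 5.42 = 1.30.
Lower fence = Q1 − 1.5·IQR = 5.42 − 1.95 = 3.47.
Upper fence = Q3 + 1.5·IQR = 6.72 + 1.95 = 8.67.
9.77 lies above the upper fence.

yes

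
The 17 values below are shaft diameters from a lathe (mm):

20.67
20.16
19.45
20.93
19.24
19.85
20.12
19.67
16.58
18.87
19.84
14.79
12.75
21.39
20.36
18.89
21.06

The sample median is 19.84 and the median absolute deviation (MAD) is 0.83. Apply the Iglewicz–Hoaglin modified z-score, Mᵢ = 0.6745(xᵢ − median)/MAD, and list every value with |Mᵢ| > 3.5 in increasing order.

12.75, 14.79

|Mᵢ| > 3.5 ⇔ |xᵢ − 19.84| > 3.5·0.83/0.6745 = 4.31.
So outliers lie outside [15.53, 24.15].
12.75: M = -5.76 → outlier.
14.79: M = -4.10 → outlier.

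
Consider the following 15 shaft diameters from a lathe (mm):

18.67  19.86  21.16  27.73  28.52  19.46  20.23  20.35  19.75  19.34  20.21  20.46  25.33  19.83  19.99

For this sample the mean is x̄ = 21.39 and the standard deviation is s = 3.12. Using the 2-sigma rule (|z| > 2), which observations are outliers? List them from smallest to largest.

Cutoffs at x̄ ± 2s: 21.39 ± 2·3.12 = [15.15, 27.63].
27.73: z = 2.03, |z| > 2 → outlier.
28.52: z = 2.29, |z| > 2 → outlier.
Every other value lies within [15.15, 27.63].

27.73, 28.52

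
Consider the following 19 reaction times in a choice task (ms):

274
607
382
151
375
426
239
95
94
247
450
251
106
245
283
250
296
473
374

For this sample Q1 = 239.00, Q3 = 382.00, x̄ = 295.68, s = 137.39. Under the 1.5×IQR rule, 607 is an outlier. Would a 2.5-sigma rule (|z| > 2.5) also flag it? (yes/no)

z = (607 − 295.68) / 137.39 = 2.27.
|z| = 2.27 ≤ 2.5.

no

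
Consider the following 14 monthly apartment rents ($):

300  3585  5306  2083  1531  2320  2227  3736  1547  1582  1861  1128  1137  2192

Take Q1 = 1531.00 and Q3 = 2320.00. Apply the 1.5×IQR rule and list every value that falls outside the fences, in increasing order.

IQR = Q3 − Q1 = 2320.00 − 1531.00 = 789.00.
Lower fence = Q1 − 1.5·IQR = 1531.00 − 1183.50 = 347.50.
Upper fence = Q3 + 1.5·IQR = 2320.00 + 1183.50 = 3503.50.
300 < 347.50 → outlier.
3585 > 3503.50 → outlier.
3736 > 3503.50 → outlier.
5306 > 3503.50 → outlier.
All remaining values lie within [347.50, 3503.50].

300, 3585, 3736, 5306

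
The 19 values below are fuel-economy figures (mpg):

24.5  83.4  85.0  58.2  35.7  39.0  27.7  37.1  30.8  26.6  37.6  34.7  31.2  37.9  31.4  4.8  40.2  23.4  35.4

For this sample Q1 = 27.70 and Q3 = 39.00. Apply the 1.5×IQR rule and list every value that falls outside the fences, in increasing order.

IQR = Q3 − Q1 = 39.00 − 27.70 = 11.30.
Lower fence = Q1 − 1.5·IQR = 27.70 − 16.95 = 10.75.
Upper fence = Q3 + 1.5·IQR = 39.00 + 16.95 = 55.95.
4.8 < 10.75 → outlier.
58.2 > 55.95 → outlier.
83.4 > 55.95 → outlier.
85.0 > 55.95 → outlier.
All remaining values lie within [10.75, 55.95].

4.8, 58.2, 83.4, 85.0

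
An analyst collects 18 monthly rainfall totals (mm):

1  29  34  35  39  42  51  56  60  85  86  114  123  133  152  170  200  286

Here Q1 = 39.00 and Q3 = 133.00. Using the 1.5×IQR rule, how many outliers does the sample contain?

IQR = 94.00; fences at 39.00 − 141.00 = -102.00 and 133.00 + 141.00 = 274.00.
Outside the cutoffs: 286.

1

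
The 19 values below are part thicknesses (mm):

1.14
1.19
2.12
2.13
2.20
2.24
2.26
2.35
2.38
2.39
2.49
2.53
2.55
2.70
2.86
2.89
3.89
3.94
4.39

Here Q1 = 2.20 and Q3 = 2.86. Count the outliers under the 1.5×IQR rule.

IQR = 0.66; fences at 2.20 − 0.99 = 1.21 and 2.86 + 0.99 = 3.85.
Outside the cutoffs: 1.14, 1.19, 3.89, 3.94, 4.39.

5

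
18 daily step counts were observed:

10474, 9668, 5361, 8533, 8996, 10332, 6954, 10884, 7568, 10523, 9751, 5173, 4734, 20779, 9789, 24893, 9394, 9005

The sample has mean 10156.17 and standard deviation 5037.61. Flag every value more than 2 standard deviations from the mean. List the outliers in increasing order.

20779, 24893

Cutoffs at x̄ ± 2s: 10156.17 ± 2·5037.61 = [80.95, 20231.39].
20779: z = 2.11, |z| > 2 → outlier.
24893: z = 2.93, |z| > 2 → outlier.
Every other value lies within [80.95, 20231.39].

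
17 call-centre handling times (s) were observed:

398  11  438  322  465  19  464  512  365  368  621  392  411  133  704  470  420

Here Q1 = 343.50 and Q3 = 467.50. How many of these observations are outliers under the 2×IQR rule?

IQR = 124.00; fences at 343.50 − 248.00 = 95.50 and 467.50 + 248.00 = 715.50.
Outside the cutoffs: 11, 19.

2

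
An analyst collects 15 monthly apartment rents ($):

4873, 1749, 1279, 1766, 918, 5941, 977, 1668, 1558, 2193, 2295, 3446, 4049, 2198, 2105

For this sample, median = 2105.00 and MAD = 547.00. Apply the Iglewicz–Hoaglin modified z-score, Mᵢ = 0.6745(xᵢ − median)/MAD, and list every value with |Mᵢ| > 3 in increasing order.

4873, 5941

|Mᵢ| > 3 ⇔ |xᵢ − 2105.00| > 3·547.00/0.6745 = 2432.91.
So outliers lie outside [-327.91, 4537.91].
4873: M = 3.41 → outlier.
5941: M = 4.73 → outlier.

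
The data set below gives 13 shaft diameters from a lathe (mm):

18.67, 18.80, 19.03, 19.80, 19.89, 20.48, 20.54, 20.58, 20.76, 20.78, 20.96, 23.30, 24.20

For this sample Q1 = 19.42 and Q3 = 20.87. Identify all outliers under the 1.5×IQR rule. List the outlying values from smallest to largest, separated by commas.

IQR = Q3 − Q1 = 20.87 − 19.42 = 1.45.
Lower fence = Q1 − 1.5·IQR = 19.42 − 2.175 = 17.245.
Upper fence = Q3 + 1.5·IQR = 20.87 + 2.175 = 23.045.
23.30 > 23.045 → outlier.
24.20 > 23.045 → outlier.
All remaining values lie within [17.245, 23.045].

23.30, 24.20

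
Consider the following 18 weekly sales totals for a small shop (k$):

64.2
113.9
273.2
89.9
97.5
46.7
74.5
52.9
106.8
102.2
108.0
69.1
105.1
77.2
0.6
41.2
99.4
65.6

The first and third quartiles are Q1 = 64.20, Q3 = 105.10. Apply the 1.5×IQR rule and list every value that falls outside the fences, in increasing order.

IQR = Q3 − Q1 = 105.10 − 64.20 = 40.90.
Lower fence = Q1 − 1.5·IQR = 64.20 − 61.35 = 2.85.
Upper fence = Q3 + 1.5·IQR = 105.10 + 61.35 = 166.45.
0.6 < 2.85 → outlier.
273.2 > 166.45 → outlier.
All remaining values lie within [2.85, 166.45].

0.6, 273.2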